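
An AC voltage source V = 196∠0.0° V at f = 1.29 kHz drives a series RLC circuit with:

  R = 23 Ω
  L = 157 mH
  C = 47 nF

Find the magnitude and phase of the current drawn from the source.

Step 1 — Angular frequency: ω = 2π·f = 2π·1290 = 8105 rad/s.
Step 2 — Component impedances:
  R: Z = R = 23 Ω
  L: Z = jωL = j·8105·0.157 = 0 + j1273 Ω
  C: Z = 1/(jωC) = -j/(ω·C) = 0 - j2625 Ω
Step 3 — Series combination: Z_total = R + L + C = 23 - j1352 Ω = 1353∠-89.0° Ω.
Step 4 — Source phasor: V = 196∠0.0° V = 196 V.
Step 5 — Ohm's law: I = V / Z_total = (196) / (23 - j1352) = 0.002464 + j0.1449 A.
Step 6 — Convert to polar: |I| = 0.1449 A, ∠I = 89.0°.

I = 0.1449∠89.0° A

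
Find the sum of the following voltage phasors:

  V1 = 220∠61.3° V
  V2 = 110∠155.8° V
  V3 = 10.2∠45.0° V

Step 1 — Convert each phasor to rectangular form:
  V1 = 220·(cos(61.3°) + j·sin(61.3°)) = 105.6 + j193 V
  V2 = 110·(cos(155.8°) + j·sin(155.8°)) = -100.3 + j45.09 V
  V3 = 10.2·(cos(45.0°) + j·sin(45.0°)) = 7.212 + j7.212 V
Step 2 — Sum components: V_total = 12.53 + j245.3 V.
Step 3 — Convert to polar: |V_total| = 245.6 V, ∠V_total = 87.1°.

V_total = 245.6∠87.1° V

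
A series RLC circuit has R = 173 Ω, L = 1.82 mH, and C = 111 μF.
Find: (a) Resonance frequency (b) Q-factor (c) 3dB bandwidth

Step 1 — Resonance condition Im(Z)=0 gives ω₀ = 1/√(LC).
Step 2 — ω₀ = 1/√(0.00182·0.000111) = 2225 rad/s.
Step 3 — f₀ = ω₀/(2π) = 354.1 Hz.
Step 4 — Series Q: Q = ω₀L/R = 2225·0.00182/173 = 0.02341.
Step 5 — 3dB bandwidth: Δω = ω₀/Q = 9.505e+04 rad/s; BW = Δω/(2π) = 1.513e+04 Hz.

(a) f₀ = 354.1 Hz  (b) Q = 0.02341  (c) BW = 1.513e+04 Hz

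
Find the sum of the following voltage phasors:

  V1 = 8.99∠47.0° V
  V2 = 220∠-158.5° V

Step 1 — Convert each phasor to rectangular form:
  V1 = 8.99·(cos(47.0°) + j·sin(47.0°)) = 6.131 + j6.575 V
  V2 = 220·(cos(-158.5°) + j·sin(-158.5°)) = -204.7 - j80.63 V
Step 2 — Sum components: V_total = -198.6 - j74.06 V.
Step 3 — Convert to polar: |V_total| = 211.9 V, ∠V_total = -159.5°.

V_total = 211.9∠-159.5° V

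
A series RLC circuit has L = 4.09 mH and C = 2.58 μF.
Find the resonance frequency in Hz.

Step 1 — Resonance condition Im(Z)=0 gives ω₀ = 1/√(LC).
Step 2 — ω₀ = 1/√(0.00409·2.58e-06) = 9735 rad/s.
Step 3 — f₀ = ω₀/(2π) = 1549 Hz.

f₀ = 1549 Hz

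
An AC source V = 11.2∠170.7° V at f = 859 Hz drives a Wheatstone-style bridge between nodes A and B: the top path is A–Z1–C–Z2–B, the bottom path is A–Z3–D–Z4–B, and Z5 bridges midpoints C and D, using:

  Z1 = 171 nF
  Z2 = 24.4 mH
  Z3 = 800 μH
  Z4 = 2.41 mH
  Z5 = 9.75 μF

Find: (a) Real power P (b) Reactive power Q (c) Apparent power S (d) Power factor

Step 1 — Angular frequency: ω = 2π·f = 2π·859 = 5397 rad/s.
Step 2 — Component impedances:
  Z1: Z = 1/(jωC) = -j/(ω·C) = 0 - j1084 Ω
  Z2: Z = jωL = j·5397·0.0244 = 0 + j131.7 Ω
  Z3: Z = jωL = j·5397·0.0008 = 0 + j4.318 Ω
  Z4: Z = jωL = j·5397·0.00241 = 0 + j13.01 Ω
  Z5: Z = 1/(jωC) = -j/(ω·C) = 0 - j19 Ω
Step 3 — Bridge requires nodal analysis (the Z5 bridge couples midpoints C and D, so the two paths cannot be reduced to a simple series/parallel combination). Setting node B to ground and injecting 1 A at node A, the 3-node admittance system at A, C, D solves to V_A = Z_AB = 0 + j15.98 Ω = 15.98∠90.0° Ω.
Step 4 — Source phasor: V = 11.2∠170.7° V = -11.05 + j1.81 V.
Step 5 — Current: I = V / Z = 0.1132 + j0.6915 A = 0.7007∠80.7° A.
Step 6 — Complex power: S = V·I* = 0 + j7.848 VA.
Step 7 — Real power: P = Re(S) = 0 W.
Step 8 — Reactive power: Q = Im(S) = 7.848 VAR.
Step 9 — Apparent power: |S| = 7.848 VA.
Step 10 — Power factor: PF = P/|S| = 0 (lagging).

(a) P = 0 W  (b) Q = 7.848 VAR  (c) S = 7.848 VA  (d) PF = 0 (lagging)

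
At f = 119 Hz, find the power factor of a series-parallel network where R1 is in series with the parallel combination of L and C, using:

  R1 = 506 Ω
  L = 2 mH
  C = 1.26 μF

Step 1 — Angular frequency: ω = 2π·f = 2π·119 = 747.7 rad/s.
Step 2 — Component impedances:
  R1: Z = R = 506 Ω
  L: Z = jωL = j·747.7·0.002 = 0 + j1.495 Ω
  C: Z = 1/(jωC) = -j/(ω·C) = 0 - j1061 Ω
Step 3 — Parallel branch: L || C = 1/(1/L + 1/C) = 0 + j1.498 Ω.
Step 4 — Series with R1: Z_total = R1 + (L || C) = 506 + j1.498 Ω = 506∠0.2° Ω.
Step 5 — Power factor: PF = cos(φ) = Re(Z)/|Z| = 506/506 = 1.
Step 6 — Type: Im(Z) = 1.498 ⇒ lagging (phase φ = 0.2°).

PF = 1 (lagging, φ = 0.2°)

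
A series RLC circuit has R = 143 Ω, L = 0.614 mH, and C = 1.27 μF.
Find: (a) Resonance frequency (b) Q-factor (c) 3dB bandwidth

Step 1 — Resonance: ω₀ = 1/√(LC) = 1/√(0.000614·1.27e-06) = 3.581e+04 rad/s.
Step 2 — f₀ = ω₀/(2π) = 5699 Hz.
Step 3 — Series Q: Q = ω₀L/R = 3.581e+04·0.000614/143 = 0.1538.
Step 4 — Bandwidth: Δω = ω₀/Q = 2.329e+05 rad/s; BW = Δω/(2π) = 3.707e+04 Hz.

(a) f₀ = 5699 Hz  (b) Q = 0.1538  (c) BW = 3.707e+04 Hz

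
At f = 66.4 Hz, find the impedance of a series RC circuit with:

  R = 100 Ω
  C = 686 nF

Step 1 — Angular frequency: ω = 2π·f = 2π·66.4 = 417.2 rad/s.
Step 2 — Component impedances:
  R: Z = R = 100 Ω
  C: Z = 1/(jωC) = -j/(ω·C) = 0 - j3494 Ω
Step 3 — Series combination: Z_total = R + C = 100 - j3494 Ω = 3495∠-88.4° Ω.

Z = 100 - j3494 Ω = 3495∠-88.4° Ω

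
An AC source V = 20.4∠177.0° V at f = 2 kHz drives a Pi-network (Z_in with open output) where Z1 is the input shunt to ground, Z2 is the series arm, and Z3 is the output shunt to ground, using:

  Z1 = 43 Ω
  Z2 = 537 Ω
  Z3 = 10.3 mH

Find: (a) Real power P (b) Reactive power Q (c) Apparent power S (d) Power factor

Step 1 — Angular frequency: ω = 2π·f = 2π·2000 = 1.257e+04 rad/s.
Step 2 — Component impedances:
  Z1: Z = R = 43 Ω
  Z2: Z = R = 537 Ω
  Z3: Z = jωL = j·1.257e+04·0.0103 = 0 + j129.4 Ω
Step 3 — With open output, the series arm Z2 and the output shunt Z3 appear in series to ground: Z2 + Z3 = 537 + j129.4 Ω.
Step 4 — Parallel with input shunt Z1: Z_in = Z1 || (Z2 + Z3) = 39.96 + j0.6777 Ω = 39.97∠1.0° Ω.
Step 5 — Source phasor: V = 20.4∠177.0° V = -20.37 + j1.068 V.
Step 6 — Current: I = V / Z = -0.5092 + j0.03535 A = 0.5104∠176.0° A.
Step 7 — Complex power: S = V·I* = 10.41 + j0.1765 VA.
Step 8 — Real power: P = Re(S) = 10.41 W.
Step 9 — Reactive power: Q = Im(S) = 0.1765 VAR.
Step 10 — Apparent power: |S| = 10.41 VA.
Step 11 — Power factor: PF = P/|S| = 0.9999 (lagging).

(a) P = 10.41 W  (b) Q = 0.1765 VAR  (c) S = 10.41 VA  (d) PF = 0.9999 (lagging)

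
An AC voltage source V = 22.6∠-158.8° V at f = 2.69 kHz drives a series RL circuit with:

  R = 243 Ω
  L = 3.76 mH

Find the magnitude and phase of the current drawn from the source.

Step 1 — Angular frequency: ω = 2π·f = 2π·2690 = 1.69e+04 rad/s.
Step 2 — Component impedances:
  R: Z = R = 243 Ω
  L: Z = jωL = j·1.69e+04·0.00376 = 0 + j63.55 Ω
Step 3 — Series combination: Z_total = R + L = 243 + j63.55 Ω = 251.2∠14.7° Ω.
Step 4 — Source phasor: V = 22.6∠-158.8° V = -21.07 - j8.173 V.
Step 5 — Ohm's law: I = V / Z_total = (-21.07 - j8.173) / (243 + j63.55) = -0.08939 - j0.01025 A.
Step 6 — Convert to polar: |I| = 0.08998 A, ∠I = -173.5°.

I = 0.08998∠-173.5° A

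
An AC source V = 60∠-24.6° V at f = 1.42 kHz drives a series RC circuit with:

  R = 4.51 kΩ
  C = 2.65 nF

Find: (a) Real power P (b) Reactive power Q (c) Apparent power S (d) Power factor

Step 1 — Angular frequency: ω = 2π·f = 2π·1420 = 8922 rad/s.
Step 2 — Component impedances:
  R: Z = R = 4510 Ω
  C: Z = 1/(jωC) = -j/(ω·C) = 0 - j4.229e+04 Ω
Step 3 — Series combination: Z_total = R + C = 4510 - j4.229e+04 Ω = 4.253e+04∠-83.9° Ω.
Step 4 — Source phasor: V = 60∠-24.6° V = 54.55 - j24.98 V.
Step 5 — Current: I = V / Z = 0.0007199 + j0.001213 A = 0.001411∠59.3° A.
Step 6 — Complex power: S = V·I* = 0.008974 - j0.08416 VA.
Step 7 — Real power: P = Re(S) = 0.008974 W.
Step 8 — Reactive power: Q = Im(S) = -0.08416 VAR.
Step 9 — Apparent power: |S| = 0.08464 VA.
Step 10 — Power factor: PF = P/|S| = 0.106 (leading).

(a) P = 0.008974 W  (b) Q = -0.08416 VAR  (c) S = 0.08464 VA  (d) PF = 0.106 (leading)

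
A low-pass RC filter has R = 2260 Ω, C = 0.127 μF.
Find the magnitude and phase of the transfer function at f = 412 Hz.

Step 1 — Angular frequency: ω = 2π·412 = 2589 rad/s.
Step 2 — Transfer function: H(jω) = 1/(1 + jωRC).
Step 3 — Denominator: 1 + jωRC = 1 + j·2589·2260·1.27e-07 = 1 + j0.743.
Step 4 — H = 0.6443 - j0.4787.
Step 5 — Magnitude: |H| = 0.8027 (-1.9 dB); phase: φ = -36.6°.

|H| = 0.8027 (-1.9 dB), φ = -36.6°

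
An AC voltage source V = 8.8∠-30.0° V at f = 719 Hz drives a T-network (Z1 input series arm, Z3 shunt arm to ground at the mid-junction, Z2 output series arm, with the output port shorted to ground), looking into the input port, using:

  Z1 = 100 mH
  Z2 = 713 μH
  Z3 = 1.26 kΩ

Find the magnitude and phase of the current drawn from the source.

Step 1 — Angular frequency: ω = 2π·f = 2π·719 = 4518 rad/s.
Step 2 — Component impedances:
  Z1: Z = jωL = j·4518·0.1 = 0 + j451.8 Ω
  Z2: Z = jωL = j·4518·0.000713 = 0 + j3.221 Ω
  Z3: Z = R = 1260 Ω
Step 3 — With the output port shorted to ground, the output series arm Z2 runs from the junction to ground; the shunt arm Z3 also runs from the junction to ground. They appear in parallel: Z3 || Z2 = 0.008234 + j3.221 Ω.
Step 4 — Series with input arm Z1: Z_in = Z1 + (Z3 || Z2) = 0.008234 + j455 Ω = 455∠90.0° Ω.
Step 5 — Source phasor: V = 8.8∠-30.0° V = 7.621 - j4.4 V.
Step 6 — Ohm's law: I = V / Z_total = (7.621 - j4.4) / (0.008234 + j455) = -0.00967 - j0.01675 A.
Step 7 — Convert to polar: |I| = 0.01934 A, ∠I = -120.0°.

I = 0.01934∠-120.0° A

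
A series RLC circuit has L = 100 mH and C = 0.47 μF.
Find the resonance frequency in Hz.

Step 1 — Resonance condition Im(Z)=0 gives ω₀ = 1/√(LC).
Step 2 — ω₀ = 1/√(0.1·4.7e-07) = 4613 rad/s.
Step 3 — f₀ = ω₀/(2π) = 734.1 Hz.

f₀ = 734.1 Hz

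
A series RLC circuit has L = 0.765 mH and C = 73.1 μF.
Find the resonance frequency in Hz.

Step 1 — Resonance condition Im(Z)=0 gives ω₀ = 1/√(LC).
Step 2 — ω₀ = 1/√(0.000765·7.31e-05) = 4229 rad/s.
Step 3 — f₀ = ω₀/(2π) = 673 Hz.

f₀ = 673 Hz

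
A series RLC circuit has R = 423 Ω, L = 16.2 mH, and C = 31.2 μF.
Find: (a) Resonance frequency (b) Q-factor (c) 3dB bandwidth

Step 1 — Resonance: ω₀ = 1/√(LC) = 1/√(0.0162·3.12e-05) = 1407 rad/s.
Step 2 — f₀ = ω₀/(2π) = 223.9 Hz.
Step 3 — Series Q: Q = ω₀L/R = 1407·0.0162/423 = 0.05387.
Step 4 — Bandwidth: Δω = ω₀/Q = 2.611e+04 rad/s; BW = Δω/(2π) = 4156 Hz.

(a) f₀ = 223.9 Hz  (b) Q = 0.05387  (c) BW = 4156 Hz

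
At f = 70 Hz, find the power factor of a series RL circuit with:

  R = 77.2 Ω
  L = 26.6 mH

Step 1 — Angular frequency: ω = 2π·f = 2π·70 = 439.8 rad/s.
Step 2 — Component impedances:
  R: Z = R = 77.2 Ω
  L: Z = jωL = j·439.8·0.0266 = 0 + j11.7 Ω
Step 3 — Series combination: Z_total = R + L = 77.2 + j11.7 Ω = 78.08∠8.6° Ω.
Step 4 — Power factor: PF = cos(φ) = Re(Z)/|Z| = 77.2/78.08 = 0.9887.
Step 5 — Type: Im(Z) = 11.7 ⇒ lagging (phase φ = 8.6°).

PF = 0.9887 (lagging, φ = 8.6°)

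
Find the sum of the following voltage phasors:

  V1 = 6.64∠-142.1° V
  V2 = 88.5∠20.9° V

Step 1 — Convert each phasor to rectangular form:
  V1 = 6.64·(cos(-142.1°) + j·sin(-142.1°)) = -5.24 - j4.079 V
  V2 = 88.5·(cos(20.9°) + j·sin(20.9°)) = 82.68 + j31.57 V
Step 2 — Sum components: V_total = 77.44 + j27.49 V.
Step 3 — Convert to polar: |V_total| = 82.17 V, ∠V_total = 19.5°.

V_total = 82.17∠19.5° V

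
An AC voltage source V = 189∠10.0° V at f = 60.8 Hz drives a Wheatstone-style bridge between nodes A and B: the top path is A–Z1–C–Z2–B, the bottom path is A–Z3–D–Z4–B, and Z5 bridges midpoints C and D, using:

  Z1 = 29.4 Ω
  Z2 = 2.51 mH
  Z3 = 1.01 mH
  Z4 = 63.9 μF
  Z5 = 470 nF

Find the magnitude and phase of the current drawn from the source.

Step 1 — Angular frequency: ω = 2π·f = 2π·60.8 = 382 rad/s.
Step 2 — Component impedances:
  Z1: Z = R = 29.4 Ω
  Z2: Z = jωL = j·382·0.00251 = 0 + j0.9589 Ω
  Z3: Z = jωL = j·382·0.00101 = 0 + j0.3858 Ω
  Z4: Z = 1/(jωC) = -j/(ω·C) = 0 - j40.97 Ω
  Z5: Z = 1/(jωC) = -j/(ω·C) = 0 - j5570 Ω
Step 3 — Bridge requires nodal analysis (the Z5 bridge couples midpoints C and D, so the two paths cannot be reduced to a simple series/parallel combination). Setting node B to ground and injecting 1 A at node A, the 3-node admittance system at A, C, D solves to V_A = Z_AB = 19.79 - j13.81 Ω = 24.13∠-34.9° Ω.
Step 4 — Source phasor: V = 189∠10.0° V = 186.1 + j32.82 V.
Step 5 — Ohm's law: I = V / Z_total = (186.1 + j32.82) / (19.79 - j13.81) = 5.548 + j5.53 A.
Step 6 — Convert to polar: |I| = 7.833 A, ∠I = 44.9°.

I = 7.833∠44.9° A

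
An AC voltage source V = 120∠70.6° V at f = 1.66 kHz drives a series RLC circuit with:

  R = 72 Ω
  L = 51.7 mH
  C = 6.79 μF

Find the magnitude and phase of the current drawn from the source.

Step 1 — Angular frequency: ω = 2π·f = 2π·1660 = 1.043e+04 rad/s.
Step 2 — Component impedances:
  R: Z = R = 72 Ω
  L: Z = jωL = j·1.043e+04·0.0517 = 0 + j539.2 Ω
  C: Z = 1/(jωC) = -j/(ω·C) = 0 - j14.12 Ω
Step 3 — Series combination: Z_total = R + L + C = 72 + j525.1 Ω = 530∠82.2° Ω.
Step 4 — Source phasor: V = 120∠70.6° V = 39.86 + j113.2 V.
Step 5 — Ohm's law: I = V / Z_total = (39.86 + j113.2) / (72 + j525.1) = 0.2218 - j0.0455 A.
Step 6 — Convert to polar: |I| = 0.2264 A, ∠I = -11.6°.

I = 0.2264∠-11.6° A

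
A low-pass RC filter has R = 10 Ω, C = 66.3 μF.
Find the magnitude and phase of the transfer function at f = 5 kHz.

Step 1 — Angular frequency: ω = 2π·5000 = 3.142e+04 rad/s.
Step 2 — Transfer function: H(jω) = 1/(1 + jωRC).
Step 3 — Denominator: 1 + jωRC = 1 + j·3.142e+04·10·6.63e-05 = 1 + j20.83.
Step 4 — H = 0.0023 - j0.0479.
Step 5 — Magnitude: |H| = 0.04796 (-26.4 dB); phase: φ = -87.3°.

|H| = 0.04796 (-26.4 dB), φ = -87.3°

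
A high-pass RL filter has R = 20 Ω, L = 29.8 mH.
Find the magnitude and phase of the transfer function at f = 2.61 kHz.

Step 1 — Angular frequency: ω = 2π·2610 = 1.64e+04 rad/s.
Step 2 — Transfer function: H(jω) = jωL/(R + jωL).
Step 3 — Numerator jωL = j·488.7; denominator R + jωL = 20 + j488.7.
Step 4 — H = 0.9983 + j0.04086.
Step 5 — Magnitude: |H| = 0.9992 (-0.0 dB); phase: φ = 2.3°.

|H| = 0.9992 (-0.0 dB), φ = 2.3°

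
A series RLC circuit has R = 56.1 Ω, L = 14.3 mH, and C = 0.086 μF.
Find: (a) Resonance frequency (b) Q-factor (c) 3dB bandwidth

Step 1 — Resonance: ω₀ = 1/√(LC) = 1/√(0.0143·8.6e-08) = 2.852e+04 rad/s.
Step 2 — f₀ = ω₀/(2π) = 4538 Hz.
Step 3 — Series Q: Q = ω₀L/R = 2.852e+04·0.0143/56.1 = 7.269.
Step 4 — Bandwidth: Δω = ω₀/Q = 3923 rad/s; BW = Δω/(2π) = 624.4 Hz.

(a) f₀ = 4538 Hz  (b) Q = 7.269  (c) BW = 624.4 Hz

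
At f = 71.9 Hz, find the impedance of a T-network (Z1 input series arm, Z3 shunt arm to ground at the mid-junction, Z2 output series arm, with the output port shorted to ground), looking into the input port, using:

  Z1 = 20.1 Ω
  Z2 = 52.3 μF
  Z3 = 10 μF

Step 1 — Angular frequency: ω = 2π·f = 2π·71.9 = 451.8 rad/s.
Step 2 — Component impedances:
  Z1: Z = R = 20.1 Ω
  Z2: Z = 1/(jωC) = -j/(ω·C) = 0 - j42.32 Ω
  Z3: Z = 1/(jωC) = -j/(ω·C) = 0 - j221.4 Ω
Step 3 — With the output port shorted to ground, the output series arm Z2 runs from the junction to ground; the shunt arm Z3 also runs from the junction to ground. They appear in parallel: Z3 || Z2 = 0 - j35.53 Ω.
Step 4 — Series with input arm Z1: Z_in = Z1 + (Z3 || Z2) = 20.1 - j35.53 Ω = 40.82∠-60.5° Ω.

Z = 20.1 - j35.53 Ω = 40.82∠-60.5° Ω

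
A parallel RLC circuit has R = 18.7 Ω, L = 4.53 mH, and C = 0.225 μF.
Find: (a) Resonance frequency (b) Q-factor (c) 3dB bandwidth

Step 1 — Resonance: ω₀ = 1/√(LC) = 1/√(0.00453·2.25e-07) = 3.132e+04 rad/s.
Step 2 — f₀ = ω₀/(2π) = 4985 Hz.
Step 3 — Parallel Q: Q = R/(ω₀L) = 18.7/(3.132e+04·0.00453) = 0.1318.
Step 4 — Bandwidth: Δω = ω₀/Q = 2.377e+05 rad/s; BW = Δω/(2π) = 3.783e+04 Hz.

(a) f₀ = 4985 Hz  (b) Q = 0.1318  (c) BW = 3.783e+04 Hz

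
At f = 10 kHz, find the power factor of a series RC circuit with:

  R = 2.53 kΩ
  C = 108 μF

Step 1 — Angular frequency: ω = 2π·f = 2π·1e+04 = 6.283e+04 rad/s.
Step 2 — Component impedances:
  R: Z = R = 2530 Ω
  C: Z = 1/(jωC) = -j/(ω·C) = 0 - j0.1474 Ω
Step 3 — Series combination: Z_total = R + C = 2530 - j0.1474 Ω = 2530∠-0.0° Ω.
Step 4 — Power factor: PF = cos(φ) = Re(Z)/|Z| = 2530/2530 = 1.
Step 5 — Type: Im(Z) = -0.1474 ⇒ leading (phase φ = -0.0°).

PF = 1 (leading, φ = -0.0°)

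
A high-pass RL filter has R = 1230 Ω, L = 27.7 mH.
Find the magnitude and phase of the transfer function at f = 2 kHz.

Step 1 — Angular frequency: ω = 2π·2000 = 1.257e+04 rad/s.
Step 2 — Transfer function: H(jω) = jωL/(R + jωL).
Step 3 — Numerator jωL = j·348.1; denominator R + jωL = 1230 + j348.1.
Step 4 — H = 0.07415 + j0.262.
Step 5 — Magnitude: |H| = 0.2723 (-11.3 dB); phase: φ = 74.2°.

|H| = 0.2723 (-11.3 dB), φ = 74.2°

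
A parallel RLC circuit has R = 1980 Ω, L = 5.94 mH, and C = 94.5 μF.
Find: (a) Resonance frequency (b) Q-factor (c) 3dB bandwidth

Step 1 — Resonance: ω₀ = 1/√(LC) = 1/√(0.00594·9.45e-05) = 1335 rad/s.
Step 2 — f₀ = ω₀/(2π) = 212.4 Hz.
Step 3 — Parallel Q: Q = R/(ω₀L) = 1980/(1335·0.00594) = 249.7.
Step 4 — Bandwidth: Δω = ω₀/Q = 5.344 rad/s; BW = Δω/(2π) = 0.8506 Hz.

(a) f₀ = 212.4 Hz  (b) Q = 249.7  (c) BW = 0.8506 Hz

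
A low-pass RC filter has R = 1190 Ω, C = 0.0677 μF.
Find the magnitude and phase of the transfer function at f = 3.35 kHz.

Step 1 — Angular frequency: ω = 2π·3350 = 2.105e+04 rad/s.
Step 2 — Transfer function: H(jω) = 1/(1 + jωRC).
Step 3 — Denominator: 1 + jωRC = 1 + j·2.105e+04·1190·6.77e-08 = 1 + j1.696.
Step 4 — H = 0.258 - j0.4375.
Step 5 — Magnitude: |H| = 0.508 (-5.9 dB); phase: φ = -59.5°.

|H| = 0.508 (-5.9 dB), φ = -59.5°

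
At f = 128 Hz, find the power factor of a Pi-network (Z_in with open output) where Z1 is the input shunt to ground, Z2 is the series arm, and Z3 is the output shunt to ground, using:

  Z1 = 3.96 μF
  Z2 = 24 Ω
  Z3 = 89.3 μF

Step 1 — Angular frequency: ω = 2π·f = 2π·128 = 804.2 rad/s.
Step 2 — Component impedances:
  Z1: Z = 1/(jωC) = -j/(ω·C) = 0 - j314 Ω
  Z2: Z = R = 24 Ω
  Z3: Z = 1/(jωC) = -j/(ω·C) = 0 - j13.92 Ω
Step 3 — With open output, the series arm Z2 and the output shunt Z3 appear in series to ground: Z2 + Z3 = 24 - j13.92 Ω.
Step 4 — Parallel with input shunt Z1: Z_in = Z1 || (Z2 + Z3) = 21.89 - j14.93 Ω = 26.5∠-34.3° Ω.
Step 5 — Power factor: PF = cos(φ) = Re(Z)/|Z| = 21.89/26.5 = 0.826.
Step 6 — Type: Im(Z) = -14.93 ⇒ leading (phase φ = -34.3°).

PF = 0.826 (leading, φ = -34.3°)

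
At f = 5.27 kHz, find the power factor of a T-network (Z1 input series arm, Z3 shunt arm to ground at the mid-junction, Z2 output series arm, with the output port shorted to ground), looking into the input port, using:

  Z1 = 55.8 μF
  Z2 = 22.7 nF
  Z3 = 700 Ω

Step 1 — Angular frequency: ω = 2π·f = 2π·5270 = 3.311e+04 rad/s.
Step 2 — Component impedances:
  Z1: Z = 1/(jωC) = -j/(ω·C) = 0 - j0.5412 Ω
  Z2: Z = 1/(jωC) = -j/(ω·C) = 0 - j1330 Ω
  Z3: Z = R = 700 Ω
Step 3 — With the output port shorted to ground, the output series arm Z2 runs from the junction to ground; the shunt arm Z3 also runs from the junction to ground. They appear in parallel: Z3 || Z2 = 548.2 - j288.5 Ω.
Step 4 — Series with input arm Z1: Z_in = Z1 + (Z3 || Z2) = 548.2 - j289 Ω = 619.7∠-27.8° Ω.
Step 5 — Power factor: PF = cos(φ) = Re(Z)/|Z| = 548.2/619.7 = 0.8846.
Step 6 — Type: Im(Z) = -289 ⇒ leading (phase φ = -27.8°).

PF = 0.8846 (leading, φ = -27.8°)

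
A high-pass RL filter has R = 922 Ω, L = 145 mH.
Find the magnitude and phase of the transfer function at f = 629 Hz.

Step 1 — Angular frequency: ω = 2π·629 = 3952 rad/s.
Step 2 — Transfer function: H(jω) = jωL/(R + jωL).
Step 3 — Numerator jωL = j·573.1; denominator R + jωL = 922 + j573.1.
Step 4 — H = 0.2787 + j0.4483.
Step 5 — Magnitude: |H| = 0.5279 (-5.5 dB); phase: φ = 58.1°.

|H| = 0.5279 (-5.5 dB), φ = 58.1°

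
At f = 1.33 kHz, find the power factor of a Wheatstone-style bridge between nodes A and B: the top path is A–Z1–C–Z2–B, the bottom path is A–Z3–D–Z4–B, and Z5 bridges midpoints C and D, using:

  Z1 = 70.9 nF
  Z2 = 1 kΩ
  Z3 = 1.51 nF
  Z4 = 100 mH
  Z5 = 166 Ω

Step 1 — Angular frequency: ω = 2π·f = 2π·1330 = 8357 rad/s.
Step 2 — Component impedances:
  Z1: Z = 1/(jωC) = -j/(ω·C) = 0 - j1688 Ω
  Z2: Z = R = 1000 Ω
  Z3: Z = 1/(jωC) = -j/(ω·C) = 0 - j7.925e+04 Ω
  Z4: Z = jωL = j·8357·0.1 = 0 + j835.7 Ω
  Z5: Z = R = 166 Ω
Step 3 — Bridge requires nodal analysis (the Z5 bridge couples midpoints C and D, so the two paths cannot be reduced to a simple series/parallel combination). Setting node B to ground and injecting 1 A at node A, the 3-node admittance system at A, C, D solves to V_A = Z_AB = 429.4 - j1244 Ω = 1316∠-71.0° Ω.
Step 4 — Power factor: PF = cos(φ) = Re(Z)/|Z| = 429.4/1316 = 0.3263.
Step 5 — Type: Im(Z) = -1244 ⇒ leading (phase φ = -71.0°).

PF = 0.3263 (leading, φ = -71.0°)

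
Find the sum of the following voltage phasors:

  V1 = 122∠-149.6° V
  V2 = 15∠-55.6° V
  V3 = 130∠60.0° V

Step 1 — Convert each phasor to rectangular form:
  V1 = 122·(cos(-149.6°) + j·sin(-149.6°)) = -105.2 - j61.74 V
  V2 = 15·(cos(-55.6°) + j·sin(-55.6°)) = 8.475 - j12.38 V
  V3 = 130·(cos(60.0°) + j·sin(60.0°)) = 65 + j112.6 V
Step 2 — Sum components: V_total = -31.75 + j38.47 V.
Step 3 — Convert to polar: |V_total| = 49.88 V, ∠V_total = 129.5°.

V_total = 49.88∠129.5° V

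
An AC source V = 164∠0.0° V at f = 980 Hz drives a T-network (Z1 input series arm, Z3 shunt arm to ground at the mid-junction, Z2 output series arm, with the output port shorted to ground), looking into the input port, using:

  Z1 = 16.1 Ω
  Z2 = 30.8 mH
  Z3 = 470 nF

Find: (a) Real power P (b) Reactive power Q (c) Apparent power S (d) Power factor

Step 1 — Angular frequency: ω = 2π·f = 2π·980 = 6158 rad/s.
Step 2 — Component impedances:
  Z1: Z = R = 16.1 Ω
  Z2: Z = jωL = j·6158·0.0308 = 0 + j189.7 Ω
  Z3: Z = 1/(jωC) = -j/(ω·C) = 0 - j345.5 Ω
Step 3 — With the output port shorted to ground, the output series arm Z2 runs from the junction to ground; the shunt arm Z3 also runs from the junction to ground. They appear in parallel: Z3 || Z2 = 0 + j420.4 Ω.
Step 4 — Series with input arm Z1: Z_in = Z1 + (Z3 || Z2) = 16.1 + j420.4 Ω = 420.7∠87.8° Ω.
Step 5 — Source phasor: V = 164∠0.0° V = 164 V.
Step 6 — Current: I = V / Z = 0.01492 - j0.3896 A = 0.3898∠-87.8° A.
Step 7 — Complex power: S = V·I* = 2.447 + j63.89 VA.
Step 8 — Real power: P = Re(S) = 2.447 W.
Step 9 — Reactive power: Q = Im(S) = 63.89 VAR.
Step 10 — Apparent power: |S| = 63.93 VA.
Step 11 — Power factor: PF = P/|S| = 0.03827 (lagging).

(a) P = 2.447 W  (b) Q = 63.89 VAR  (c) S = 63.93 VA  (d) PF = 0.03827 (lagging)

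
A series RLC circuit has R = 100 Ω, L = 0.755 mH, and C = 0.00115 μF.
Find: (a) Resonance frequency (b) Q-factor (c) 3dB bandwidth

Step 1 — Resonance condition Im(Z)=0 gives ω₀ = 1/√(LC).
Step 2 — ω₀ = 1/√(0.000755·1.15e-09) = 1.073e+06 rad/s.
Step 3 — f₀ = ω₀/(2π) = 1.708e+05 Hz.
Step 4 — Series Q: Q = ω₀L/R = 1.073e+06·0.000755/100 = 8.103.
Step 5 — 3dB bandwidth: Δω = ω₀/Q = 1.325e+05 rad/s; BW = Δω/(2π) = 2.108e+04 Hz.

(a) f₀ = 1.708e+05 Hz  (b) Q = 8.103  (c) BW = 2.108e+04 Hz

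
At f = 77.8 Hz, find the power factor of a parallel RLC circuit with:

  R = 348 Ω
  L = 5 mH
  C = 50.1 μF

Step 1 — Angular frequency: ω = 2π·f = 2π·77.8 = 488.8 rad/s.
Step 2 — Component impedances:
  R: Z = R = 348 Ω
  L: Z = jωL = j·488.8·0.005 = 0 + j2.444 Ω
  C: Z = 1/(jωC) = -j/(ω·C) = 0 - j40.83 Ω
Step 3 — Parallel combination: 1/Z_total = 1/R + 1/L + 1/C; Z_total = 0.01942 + j2.6 Ω = 2.6∠89.6° Ω.
Step 4 — Power factor: PF = cos(φ) = Re(Z)/|Z| = 0.019421/2.5997 = 0.00747.
Step 5 — Type: Im(Z) = 2.6 ⇒ lagging (phase φ = 89.6°).

PF = 0.00747 (lagging, φ = 89.6°)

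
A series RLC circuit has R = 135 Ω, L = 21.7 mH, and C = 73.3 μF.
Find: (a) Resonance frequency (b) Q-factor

Step 1 — Resonance condition Im(Z)=0 gives ω₀ = 1/√(LC).
Step 2 — ω₀ = 1/√(0.0217·7.33e-05) = 792.9 rad/s.
Step 3 — f₀ = ω₀/(2π) = 126.2 Hz.
Step 4 — Series Q: Q = ω₀L/R = 792.9·0.0217/135 = 0.1275.

(a) f₀ = 126.2 Hz  (b) Q = 0.1275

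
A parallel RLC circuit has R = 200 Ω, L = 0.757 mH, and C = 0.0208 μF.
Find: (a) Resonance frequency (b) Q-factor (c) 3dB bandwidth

Step 1 — Resonance: ω₀ = 1/√(LC) = 1/√(0.000757·2.08e-08) = 2.52e+05 rad/s.
Step 2 — f₀ = ω₀/(2π) = 4.011e+04 Hz.
Step 3 — Parallel Q: Q = R/(ω₀L) = 200/(2.52e+05·0.000757) = 1.048.
Step 4 — Bandwidth: Δω = ω₀/Q = 2.404e+05 rad/s; BW = Δω/(2π) = 3.826e+04 Hz.

(a) f₀ = 4.011e+04 Hz  (b) Q = 1.048  (c) BW = 3.826e+04 Hz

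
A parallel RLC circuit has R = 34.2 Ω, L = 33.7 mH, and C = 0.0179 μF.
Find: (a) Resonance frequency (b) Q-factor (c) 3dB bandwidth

Step 1 — Resonance: ω₀ = 1/√(LC) = 1/√(0.0337·1.79e-08) = 4.072e+04 rad/s.
Step 2 — f₀ = ω₀/(2π) = 6480 Hz.
Step 3 — Parallel Q: Q = R/(ω₀L) = 34.2/(4.072e+04·0.0337) = 0.02493.
Step 4 — Bandwidth: Δω = ω₀/Q = 1.634e+06 rad/s; BW = Δω/(2π) = 2.6e+05 Hz.

(a) f₀ = 6480 Hz  (b) Q = 0.02493  (c) BW = 2.6e+05 Hz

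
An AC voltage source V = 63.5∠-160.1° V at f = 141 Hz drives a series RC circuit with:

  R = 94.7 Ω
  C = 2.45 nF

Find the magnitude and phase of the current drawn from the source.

Step 1 — Angular frequency: ω = 2π·f = 2π·141 = 885.9 rad/s.
Step 2 — Component impedances:
  R: Z = R = 94.7 Ω
  C: Z = 1/(jωC) = -j/(ω·C) = 0 - j4.607e+05 Ω
Step 3 — Series combination: Z_total = R + C = 94.7 - j4.607e+05 Ω = 4.607e+05∠-90.0° Ω.
Step 4 — Source phasor: V = 63.5∠-160.1° V = -59.71 - j21.61 V.
Step 5 — Ohm's law: I = V / Z_total = (-59.71 - j21.61) / (94.7 - j4.607e+05) = 4.689e-05 - j0.0001296 A.
Step 6 — Convert to polar: |I| = 0.0001378 A, ∠I = -70.1°.

I = 0.0001378∠-70.1° A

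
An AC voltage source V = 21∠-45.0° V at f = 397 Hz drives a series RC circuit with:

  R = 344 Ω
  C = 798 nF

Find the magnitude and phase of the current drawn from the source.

Step 1 — Angular frequency: ω = 2π·f = 2π·397 = 2494 rad/s.
Step 2 — Component impedances:
  R: Z = R = 344 Ω
  C: Z = 1/(jωC) = -j/(ω·C) = 0 - j502.4 Ω
Step 3 — Series combination: Z_total = R + C = 344 - j502.4 Ω = 608.9∠-55.6° Ω.
Step 4 — Source phasor: V = 21∠-45.0° V = 14.85 - j14.85 V.
Step 5 — Ohm's law: I = V / Z_total = (14.85 - j14.85) / (344 - j502.4) = 0.0339 + j0.006344 A.
Step 6 — Convert to polar: |I| = 0.03449 A, ∠I = 10.6°.

I = 0.03449∠10.6° A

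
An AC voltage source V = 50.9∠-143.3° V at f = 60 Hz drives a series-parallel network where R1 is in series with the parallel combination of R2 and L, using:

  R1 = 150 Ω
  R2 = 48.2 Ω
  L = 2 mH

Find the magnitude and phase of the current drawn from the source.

Step 1 — Angular frequency: ω = 2π·f = 2π·60 = 377 rad/s.
Step 2 — Component impedances:
  R1: Z = R = 150 Ω
  R2: Z = R = 48.2 Ω
  L: Z = jωL = j·377·0.002 = 0 + j0.754 Ω
Step 3 — Parallel branch: R2 || L = 1/(1/R2 + 1/L) = 0.01179 + j0.7538 Ω.
Step 4 — Series with R1: Z_total = R1 + (R2 || L) = 150 + j0.7538 Ω = 150∠0.3° Ω.
Step 5 — Source phasor: V = 50.9∠-143.3° V = -40.81 - j30.42 V.
Step 6 — Ohm's law: I = V / Z_total = (-40.81 - j30.42) / (150 + j0.7538) = -0.2731 - j0.2014 A.
Step 7 — Convert to polar: |I| = 0.3393 A, ∠I = -143.6°.

I = 0.3393∠-143.6° A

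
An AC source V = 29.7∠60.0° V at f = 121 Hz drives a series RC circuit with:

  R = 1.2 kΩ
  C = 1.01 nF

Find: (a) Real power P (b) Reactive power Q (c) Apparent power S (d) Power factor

Step 1 — Angular frequency: ω = 2π·f = 2π·121 = 760.3 rad/s.
Step 2 — Component impedances:
  R: Z = R = 1200 Ω
  C: Z = 1/(jωC) = -j/(ω·C) = 0 - j1.302e+06 Ω
Step 3 — Series combination: Z_total = R + C = 1200 - j1.302e+06 Ω = 1.302e+06∠-89.9° Ω.
Step 4 — Source phasor: V = 29.7∠60.0° V = 14.85 + j25.72 V.
Step 5 — Current: I = V / Z = -1.974e-05 + j1.142e-05 A = 2.281e-05∠149.9° A.
Step 6 — Complex power: S = V·I* = 6.241e-07 - j0.0006773 VA.
Step 7 — Real power: P = Re(S) = 6.241e-07 W.
Step 8 — Reactive power: Q = Im(S) = -0.0006773 VAR.
Step 9 — Apparent power: |S| = 0.0006773 VA.
Step 10 — Power factor: PF = P/|S| = 0.0009214 (leading).

(a) P = 6.241e-07 W  (b) Q = -0.0006773 VAR  (c) S = 0.0006773 VA  (d) PF = 0.0009214 (leading)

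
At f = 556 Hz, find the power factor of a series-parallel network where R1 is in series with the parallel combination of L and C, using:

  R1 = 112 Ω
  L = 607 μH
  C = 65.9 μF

Step 1 — Angular frequency: ω = 2π·f = 2π·556 = 3493 rad/s.
Step 2 — Component impedances:
  R1: Z = R = 112 Ω
  L: Z = jωL = j·3493·0.000607 = 0 + j2.121 Ω
  C: Z = 1/(jωC) = -j/(ω·C) = 0 - j4.344 Ω
Step 3 — Parallel branch: L || C = 1/(1/L + 1/C) = 0 + j4.143 Ω.
Step 4 — Series with R1: Z_total = R1 + (L || C) = 112 + j4.143 Ω = 112.1∠2.1° Ω.
Step 5 — Power factor: PF = cos(φ) = Re(Z)/|Z| = 112/112.08 = 0.9993.
Step 6 — Type: Im(Z) = 4.143 ⇒ lagging (phase φ = 2.1°).

PF = 0.9993 (lagging, φ = 2.1°)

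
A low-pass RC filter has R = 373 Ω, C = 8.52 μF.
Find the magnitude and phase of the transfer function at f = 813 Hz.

Step 1 — Angular frequency: ω = 2π·813 = 5108 rad/s.
Step 2 — Transfer function: H(jω) = 1/(1 + jωRC).
Step 3 — Denominator: 1 + jωRC = 1 + j·5108·373·8.52e-06 = 1 + j16.23.
Step 4 — H = 0.00378 - j0.06137.
Step 5 — Magnitude: |H| = 0.06148 (-24.2 dB); phase: φ = -86.5°.

|H| = 0.06148 (-24.2 dB), φ = -86.5°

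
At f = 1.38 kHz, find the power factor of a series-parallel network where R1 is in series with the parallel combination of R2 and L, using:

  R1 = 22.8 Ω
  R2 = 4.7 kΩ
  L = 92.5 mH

Step 1 — Angular frequency: ω = 2π·f = 2π·1380 = 8671 rad/s.
Step 2 — Component impedances:
  R1: Z = R = 22.8 Ω
  R2: Z = R = 4700 Ω
  L: Z = jωL = j·8671·0.0925 = 0 + j802 Ω
Step 3 — Parallel branch: R2 || L = 1/(1/R2 + 1/L) = 133 + j779.4 Ω.
Step 4 — Series with R1: Z_total = R1 + (R2 || L) = 155.8 + j779.4 Ω = 794.8∠78.7° Ω.
Step 5 — Power factor: PF = cos(φ) = Re(Z)/|Z| = 155.8/794.8 = 0.196.
Step 6 — Type: Im(Z) = 779.4 ⇒ lagging (phase φ = 78.7°).

PF = 0.196 (lagging, φ = 78.7°)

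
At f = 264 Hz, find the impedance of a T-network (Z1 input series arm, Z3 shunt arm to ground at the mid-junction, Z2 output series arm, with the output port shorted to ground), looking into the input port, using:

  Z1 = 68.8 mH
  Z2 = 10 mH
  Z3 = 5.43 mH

Step 1 — Angular frequency: ω = 2π·f = 2π·264 = 1659 rad/s.
Step 2 — Component impedances:
  Z1: Z = jωL = j·1659·0.0688 = 0 + j114.1 Ω
  Z2: Z = jωL = j·1659·0.01 = 0 + j16.59 Ω
  Z3: Z = jωL = j·1659·0.00543 = 0 + j9.007 Ω
Step 3 — With the output port shorted to ground, the output series arm Z2 runs from the junction to ground; the shunt arm Z3 also runs from the junction to ground. They appear in parallel: Z3 || Z2 = 0 + j5.837 Ω.
Step 4 — Series with input arm Z1: Z_in = Z1 + (Z3 || Z2) = 0 + j120 Ω = 120∠90.0° Ω.

Z = 0 + j120 Ω = 120∠90.0° Ω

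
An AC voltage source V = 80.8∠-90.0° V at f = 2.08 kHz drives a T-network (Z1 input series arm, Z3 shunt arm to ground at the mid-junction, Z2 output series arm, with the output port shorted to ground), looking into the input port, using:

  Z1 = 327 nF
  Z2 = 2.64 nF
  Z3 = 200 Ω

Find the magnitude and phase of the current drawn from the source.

Step 1 — Angular frequency: ω = 2π·f = 2π·2080 = 1.307e+04 rad/s.
Step 2 — Component impedances:
  Z1: Z = 1/(jωC) = -j/(ω·C) = 0 - j234 Ω
  Z2: Z = 1/(jωC) = -j/(ω·C) = 0 - j2.898e+04 Ω
  Z3: Z = R = 200 Ω
Step 3 — With the output port shorted to ground, the output series arm Z2 runs from the junction to ground; the shunt arm Z3 also runs from the junction to ground. They appear in parallel: Z3 || Z2 = 200 - j1.38 Ω.
Step 4 — Series with input arm Z1: Z_in = Z1 + (Z3 || Z2) = 200 - j235.4 Ω = 308.9∠-49.6° Ω.
Step 5 — Source phasor: V = 80.8∠-90.0° V = 0 - j80.8 V.
Step 6 — Ohm's law: I = V / Z_total = (0 - j80.8) / (200 - j235.4) = 0.1994 - j0.1694 A.
Step 7 — Convert to polar: |I| = 0.2616 A, ∠I = -40.4°.

I = 0.2616∠-40.4° A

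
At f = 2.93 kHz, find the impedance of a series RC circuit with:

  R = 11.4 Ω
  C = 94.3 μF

Step 1 — Angular frequency: ω = 2π·f = 2π·2930 = 1.841e+04 rad/s.
Step 2 — Component impedances:
  R: Z = R = 11.4 Ω
  C: Z = 1/(jωC) = -j/(ω·C) = 0 - j0.576 Ω
Step 3 — Series combination: Z_total = R + C = 11.4 - j0.576 Ω = 11.41∠-2.9° Ω.

Z = 11.4 - j0.576 Ω = 11.41∠-2.9° Ω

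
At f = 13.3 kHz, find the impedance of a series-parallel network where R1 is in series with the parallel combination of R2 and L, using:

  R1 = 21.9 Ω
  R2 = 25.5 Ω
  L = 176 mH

Step 1 — Angular frequency: ω = 2π·f = 2π·1.33e+04 = 8.357e+04 rad/s.
Step 2 — Component impedances:
  R1: Z = R = 21.9 Ω
  R2: Z = R = 25.5 Ω
  L: Z = jωL = j·8.357e+04·0.176 = 0 + j1.471e+04 Ω
Step 3 — Parallel branch: R2 || L = 1/(1/R2 + 1/L) = 25.5 + j0.04421 Ω.
Step 4 — Series with R1: Z_total = R1 + (R2 || L) = 47.4 + j0.04421 Ω = 47.4∠0.1° Ω.

Z = 47.4 + j0.04421 Ω = 47.4∠0.1° Ω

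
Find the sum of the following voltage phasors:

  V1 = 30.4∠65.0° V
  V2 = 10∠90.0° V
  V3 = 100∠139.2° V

Step 1 — Convert each phasor to rectangular form:
  V1 = 30.4·(cos(65.0°) + j·sin(65.0°)) = 12.85 + j27.55 V
  V2 = 10·(cos(90.0°) + j·sin(90.0°)) = 0 + j10 V
  V3 = 100·(cos(139.2°) + j·sin(139.2°)) = -75.7 + j65.34 V
Step 2 — Sum components: V_total = -62.85 + j102.9 V.
Step 3 — Convert to polar: |V_total| = 120.6 V, ∠V_total = 121.4°.

V_total = 120.6∠121.4° V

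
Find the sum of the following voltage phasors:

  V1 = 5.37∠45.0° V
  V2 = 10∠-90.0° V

Step 1 — Convert each phasor to rectangular form:
  V1 = 5.37·(cos(45.0°) + j·sin(45.0°)) = 3.797 + j3.797 V
  V2 = 10·(cos(-90.0°) + j·sin(-90.0°)) = 0 - j10 V
Step 2 — Sum components: V_total = 3.797 - j6.203 V.
Step 3 — Convert to polar: |V_total| = 7.273 V, ∠V_total = -58.5°.

V_total = 7.273∠-58.5° V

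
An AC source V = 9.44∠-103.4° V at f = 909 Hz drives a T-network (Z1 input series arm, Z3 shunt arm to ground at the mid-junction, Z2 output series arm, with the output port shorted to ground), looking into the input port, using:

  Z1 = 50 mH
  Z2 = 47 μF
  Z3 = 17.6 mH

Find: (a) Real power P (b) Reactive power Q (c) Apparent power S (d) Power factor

Step 1 — Angular frequency: ω = 2π·f = 2π·909 = 5711 rad/s.
Step 2 — Component impedances:
  Z1: Z = jωL = j·5711·0.05 = 0 + j285.6 Ω
  Z2: Z = 1/(jωC) = -j/(ω·C) = 0 - j3.725 Ω
  Z3: Z = jωL = j·5711·0.0176 = 0 + j100.5 Ω
Step 3 — With the output port shorted to ground, the output series arm Z2 runs from the junction to ground; the shunt arm Z3 also runs from the junction to ground. They appear in parallel: Z3 || Z2 = 0 - j3.869 Ω.
Step 4 — Series with input arm Z1: Z_in = Z1 + (Z3 || Z2) = 0 + j281.7 Ω = 281.7∠90.0° Ω.
Step 5 — Source phasor: V = 9.44∠-103.4° V = -2.188 - j9.183 V.
Step 6 — Current: I = V / Z = -0.0326 + j0.007766 A = 0.03351∠166.6° A.
Step 7 — Complex power: S = V·I* = 0 + j0.3163 VA.
Step 8 — Real power: P = Re(S) = 0 W.
Step 9 — Reactive power: Q = Im(S) = 0.3163 VAR.
Step 10 — Apparent power: |S| = 0.3163 VA.
Step 11 — Power factor: PF = P/|S| = 0 (lagging).

(a) P = 0 W  (b) Q = 0.3163 VAR  (c) S = 0.3163 VA  (d) PF = 0 (lagging)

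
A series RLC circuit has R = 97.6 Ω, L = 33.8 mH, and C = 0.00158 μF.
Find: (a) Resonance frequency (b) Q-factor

Step 1 — Resonance condition Im(Z)=0 gives ω₀ = 1/√(LC).
Step 2 — ω₀ = 1/√(0.0338·1.58e-09) = 1.368e+05 rad/s.
Step 3 — f₀ = ω₀/(2π) = 2.178e+04 Hz.
Step 4 — Series Q: Q = ω₀L/R = 1.368e+05·0.0338/97.6 = 47.39.

(a) f₀ = 2.178e+04 Hz  (b) Q = 47.39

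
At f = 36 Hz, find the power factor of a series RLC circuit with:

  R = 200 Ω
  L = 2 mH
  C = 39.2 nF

Step 1 — Angular frequency: ω = 2π·f = 2π·36 = 226.2 rad/s.
Step 2 — Component impedances:
  R: Z = R = 200 Ω
  L: Z = jωL = j·226.2·0.002 = 0 + j0.4524 Ω
  C: Z = 1/(jωC) = -j/(ω·C) = 0 - j1.128e+05 Ω
Step 3 — Series combination: Z_total = R + L + C = 200 - j1.128e+05 Ω = 1.128e+05∠-89.9° Ω.
Step 4 — Power factor: PF = cos(φ) = Re(Z)/|Z| = 200/1.128e+05 = 0.001773.
Step 5 — Type: Im(Z) = -1.128e+05 ⇒ leading (phase φ = -89.9°).

PF = 0.001773 (leading, φ = -89.9°)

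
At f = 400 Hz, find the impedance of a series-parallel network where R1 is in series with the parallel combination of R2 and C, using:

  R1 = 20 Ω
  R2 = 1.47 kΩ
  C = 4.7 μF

Step 1 — Angular frequency: ω = 2π·f = 2π·400 = 2513 rad/s.
Step 2 — Component impedances:
  R1: Z = R = 20 Ω
  R2: Z = R = 1470 Ω
  C: Z = 1/(jωC) = -j/(ω·C) = 0 - j84.66 Ω
Step 3 — Parallel branch: R2 || C = 1/(1/R2 + 1/C) = 4.859 - j84.38 Ω.
Step 4 — Series with R1: Z_total = R1 + (R2 || C) = 24.86 - j84.38 Ω = 87.96∠-73.6° Ω.

Z = 24.86 - j84.38 Ω = 87.96∠-73.6° Ω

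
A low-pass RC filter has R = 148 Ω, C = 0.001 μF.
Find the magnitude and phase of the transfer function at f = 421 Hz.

Step 1 — Angular frequency: ω = 2π·421 = 2645 rad/s.
Step 2 — Transfer function: H(jω) = 1/(1 + jωRC).
Step 3 — Denominator: 1 + jωRC = 1 + j·2645·148·1e-09 = 1 + j0.0003915.
Step 4 — H = 1 - j0.0003915.
Step 5 — Magnitude: |H| = 1 (-0.0 dB); phase: φ = -0.0°.

|H| = 1 (-0.0 dB), φ = -0.0°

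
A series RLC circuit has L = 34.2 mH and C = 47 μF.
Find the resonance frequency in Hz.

Step 1 — Resonance condition Im(Z)=0 gives ω₀ = 1/√(LC).
Step 2 — ω₀ = 1/√(0.0342·4.7e-05) = 788.7 rad/s.
Step 3 — f₀ = ω₀/(2π) = 125.5 Hz.

f₀ = 125.5 Hz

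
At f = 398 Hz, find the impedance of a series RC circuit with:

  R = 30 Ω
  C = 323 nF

Step 1 — Angular frequency: ω = 2π·f = 2π·398 = 2501 rad/s.
Step 2 — Component impedances:
  R: Z = R = 30 Ω
  C: Z = 1/(jωC) = -j/(ω·C) = 0 - j1238 Ω
Step 3 — Series combination: Z_total = R + C = 30 - j1238 Ω = 1238∠-88.6° Ω.

Z = 30 - j1238 Ω = 1238∠-88.6° Ω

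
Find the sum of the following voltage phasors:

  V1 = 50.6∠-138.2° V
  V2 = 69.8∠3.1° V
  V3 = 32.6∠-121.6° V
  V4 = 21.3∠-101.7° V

Step 1 — Convert each phasor to rectangular form:
  V1 = 50.6·(cos(-138.2°) + j·sin(-138.2°)) = -37.72 - j33.73 V
  V2 = 69.8·(cos(3.1°) + j·sin(3.1°)) = 69.7 + j3.775 V
  V3 = 32.6·(cos(-121.6°) + j·sin(-121.6°)) = -17.08 - j27.77 V
  V4 = 21.3·(cos(-101.7°) + j·sin(-101.7°)) = -4.319 - j20.86 V
Step 2 — Sum components: V_total = 10.58 - j78.58 V.
Step 3 — Convert to polar: |V_total| = 79.28 V, ∠V_total = -82.3°.

V_total = 79.28∠-82.3° V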